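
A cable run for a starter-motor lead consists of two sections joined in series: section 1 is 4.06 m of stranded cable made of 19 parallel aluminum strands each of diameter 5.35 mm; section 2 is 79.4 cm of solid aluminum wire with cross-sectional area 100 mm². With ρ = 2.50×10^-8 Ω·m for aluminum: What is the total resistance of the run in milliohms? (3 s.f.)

Section 1: A_strand = π(2.6750e-03)² = 2.248e-05 m²; R₁ = ρL/(N·A_s) = (2.50×10^-8)(4.06)/(19×2.248e-05) = 2.376×10^-4 Ω
Section 2: A = 100 mm² = 1.000e-04 m²
R₂ = (2.50×10^-8)(0.794)/(1.000e-04) = 1.985×10^-4 Ω
R = R₁ + R₂ = 0.436 mΩ

0.436 mΩ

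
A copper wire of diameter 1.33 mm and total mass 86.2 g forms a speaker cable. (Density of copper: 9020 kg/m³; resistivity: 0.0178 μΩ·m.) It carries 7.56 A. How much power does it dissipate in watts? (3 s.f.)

5.04 W

ρ = 0.0178 μΩ·m = 1.78×10^-8 Ω·m
A = π(d/2)² = π(6.6500e-04 m)² = 1.3893e-06 m²
L = m/(density·A) = 0.0862/(9020×1.3893e-06) = 6.879 m
R = ρL/A = (1.78×10^-8)(6.879)/(1.3893e-06) = 0.08813 Ω
P = I²R = (7.56)² × 0.08813 = 5.04 W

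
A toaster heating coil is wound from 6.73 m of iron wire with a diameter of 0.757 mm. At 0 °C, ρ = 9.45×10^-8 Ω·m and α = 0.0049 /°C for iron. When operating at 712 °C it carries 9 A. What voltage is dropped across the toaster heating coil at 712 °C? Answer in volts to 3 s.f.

A = π(d/2)² = π(3.7850e-04 m)² = 4.501e-07 m²
R₍0₎ = ρL/A = (9.45×10^-8)(6.73)/(4.501e-07) = 1.413 Ω
R₍712₎ = R₍0₎(1 + αΔT) = 1.413 × (1 + 0.0049×712) = 6.343 Ω
V = IR = 9 × 6.343 = 57.1 V

57.1 V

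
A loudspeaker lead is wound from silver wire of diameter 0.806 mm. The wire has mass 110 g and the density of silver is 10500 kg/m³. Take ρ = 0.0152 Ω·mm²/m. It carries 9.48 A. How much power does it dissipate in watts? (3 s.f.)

ρ = 0.0152 Ω·mm²/m = 1.52×10^-8 Ω·m
A = π(d/2)² = π(4.0300e-04 m)² = 5.1022e-07 m²
L = m/(density·A) = 0.11/(10500×5.1022e-07) = 20.53 m
R = ρL/A = (1.52×10^-8)(20.53)/(5.1022e-07) = 0.6117 Ω
P = I²R = (9.48)² × 0.6117 = 55.0 W

55.0 W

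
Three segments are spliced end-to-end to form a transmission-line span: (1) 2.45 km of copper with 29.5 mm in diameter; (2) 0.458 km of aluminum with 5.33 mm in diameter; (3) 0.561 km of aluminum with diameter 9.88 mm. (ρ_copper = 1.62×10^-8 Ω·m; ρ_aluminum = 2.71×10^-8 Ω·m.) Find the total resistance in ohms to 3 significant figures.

0.813 Ω

Seg 1: A = π(d/2)² = π(1.4750e-02 m)² = 6.835e-04 m²
R_1 = (1.62×10^-8)(2450)/(6.835e-04) = 0.05807 Ω
Seg 2: A = π(d/2)² = π(2.6650e-03 m)² = 2.231e-05 m²
R_2 = (2.71×10^-8)(458)/(2.231e-05) = 0.5563 Ω
Seg 3: A = π(d/2)² = π(4.9400e-03 m)² = 7.667e-05 m²
R_3 = (2.71×10^-8)(561)/(7.667e-05) = 0.1983 Ω
R_total = R_1 + R_2 + R_3 = 0.813 Ω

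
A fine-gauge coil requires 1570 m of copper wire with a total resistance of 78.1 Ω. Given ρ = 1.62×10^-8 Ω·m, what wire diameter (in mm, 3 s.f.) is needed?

0.644 mm

A = ρL/R = (1.62×10^-8)(1570)/(78.1) = 3.257e-07 m²
d = 2√(A/π) = 6.439e-04 m = 0.644 mm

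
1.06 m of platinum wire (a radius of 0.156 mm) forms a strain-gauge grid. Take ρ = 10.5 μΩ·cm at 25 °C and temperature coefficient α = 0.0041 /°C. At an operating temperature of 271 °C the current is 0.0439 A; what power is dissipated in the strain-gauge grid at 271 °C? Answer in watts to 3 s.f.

0.00564 W

ρ = 10.5 μΩ·cm = 1.05×10^-7 Ω·m
A = πr² = π(1.5600e-04 m)² = 7.645e-08 m²
R₍25₎ = ρL/A = (1.05×10^-7)(1.06)/(7.645e-08) = 1.456 Ω
R₍271₎ = R₍25₎(1 + αΔT) = 1.456 × (1 + 0.0041×246) = 2.924 Ω
P = I²R = (0.0439)² × 2.924 = 0.00564 W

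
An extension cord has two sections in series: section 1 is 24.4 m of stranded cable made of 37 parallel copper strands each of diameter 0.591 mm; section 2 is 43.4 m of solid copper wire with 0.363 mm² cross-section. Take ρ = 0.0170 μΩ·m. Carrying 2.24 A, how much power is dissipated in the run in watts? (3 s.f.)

10.4 W

ρ = 0.0170 μΩ·m = 1.70×10^-8 Ω·m
Section 1: A_strand = π(2.9550e-04)² = 2.743e-07 m²; R₁ = ρL/(N·A_s) = (1.70×10^-8)(24.4)/(37×2.743e-07) = 0.04087 Ω
Section 2: A = 0.363 mm² = 3.630e-07 m²
R₂ = (1.70×10^-8)(43.4)/(3.630e-07) = 2.033 Ω
R = R₁ + R₂ = 2.073 Ω
P = I²R = (2.24)² × 2.073 = 10.4 W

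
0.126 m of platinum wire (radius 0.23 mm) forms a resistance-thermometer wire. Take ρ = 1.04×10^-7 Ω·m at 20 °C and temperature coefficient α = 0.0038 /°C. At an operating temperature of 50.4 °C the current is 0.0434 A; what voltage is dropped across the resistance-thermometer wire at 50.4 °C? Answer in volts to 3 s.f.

A = πr² = π(2.3000e-04 m)² = 1.662e-07 m²
R₍20₎ = ρL/A = (1.04×10^-7)(0.126)/(1.662e-07) = 0.07885 Ω
R₍50.4₎ = R₍20₎(1 + αΔT) = 0.07885 × (1 + 0.0038×30.4) = 0.08796 Ω
V = IR = 0.0434 × 0.08796 = 0.00382 V

0.00382 V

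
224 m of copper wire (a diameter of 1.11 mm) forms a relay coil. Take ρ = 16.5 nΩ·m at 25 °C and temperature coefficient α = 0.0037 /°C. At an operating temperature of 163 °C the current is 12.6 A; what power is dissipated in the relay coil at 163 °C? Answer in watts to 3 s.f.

916 W

ρ = 16.5 nΩ·m = 1.65×10^-8 Ω·m
A = π(d/2)² = π(5.5500e-04 m)² = 9.677e-07 m²
R₍25₎ = ρL/A = (1.65×10^-8)(224)/(9.677e-07) = 3.819 Ω
R₍163₎ = R₍25₎(1 + αΔT) = 3.819 × (1 + 0.0037×138) = 5.77 Ω
P = I²R = (12.6)² × 5.77 = 916 W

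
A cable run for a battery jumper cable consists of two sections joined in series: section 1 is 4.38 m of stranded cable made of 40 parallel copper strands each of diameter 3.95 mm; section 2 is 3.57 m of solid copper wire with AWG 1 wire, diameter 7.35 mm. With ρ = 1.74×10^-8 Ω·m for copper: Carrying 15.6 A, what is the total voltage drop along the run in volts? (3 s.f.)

0.0253 V

Section 1: A_strand = π(1.9750e-03)² = 1.225e-05 m²; R₁ = ρL/(N·A_s) = (1.74×10^-8)(4.38)/(40×1.225e-05) = 1.555×10^-4 Ω
Section 2: A = π(7.35/2 mm)² = π(3.6750e-03 m)² = 4.243e-05 m²
R₂ = (1.74×10^-8)(3.57)/(4.243e-05) = 0.001464 Ω
R = R₁ + R₂ = 0.00162 Ω
V = IR = 15.6 × 0.00162 = 0.0253 V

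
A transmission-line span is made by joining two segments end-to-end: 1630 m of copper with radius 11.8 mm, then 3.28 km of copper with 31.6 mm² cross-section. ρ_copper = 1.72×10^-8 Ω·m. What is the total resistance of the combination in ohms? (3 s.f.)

1.85 Ω

Segment 1: A = πr² = π(1.1800e-02 m)² = 4.374e-04 m²
R₁ = ρL/A = (1.72×10^-8)(1630)/(4.374e-04) = 0.06409 Ω
Segment 2: A = 31.6 mm² = 3.160e-05 m²
R₂ = (1.72×10^-8)(3280)/(3.160e-05) = 1.785 Ω
R = R₁ + R₂ = 1.85 Ω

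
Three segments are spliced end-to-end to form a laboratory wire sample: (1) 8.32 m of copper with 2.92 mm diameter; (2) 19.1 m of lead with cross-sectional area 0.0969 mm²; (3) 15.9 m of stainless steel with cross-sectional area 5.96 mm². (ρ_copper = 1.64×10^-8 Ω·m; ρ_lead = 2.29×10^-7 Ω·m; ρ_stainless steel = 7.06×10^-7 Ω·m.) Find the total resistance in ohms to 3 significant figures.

47.0 Ω

Seg 1: A = π(d/2)² = π(1.4600e-03 m)² = 6.697e-06 m²
R_1 = (1.64×10^-8)(8.32)/(6.697e-06) = 0.02038 Ω
Seg 2: A = 0.0969 mm² = 9.690e-08 m²
R_2 = (2.29×10^-7)(19.1)/(9.690e-08) = 45.14 Ω
Seg 3: A = 5.96 mm² = 5.960e-06 m²
R_3 = (7.06×10^-7)(15.9)/(5.960e-06) = 1.883 Ω
R_total = R_1 + R_2 + R_3 = 47.0 Ω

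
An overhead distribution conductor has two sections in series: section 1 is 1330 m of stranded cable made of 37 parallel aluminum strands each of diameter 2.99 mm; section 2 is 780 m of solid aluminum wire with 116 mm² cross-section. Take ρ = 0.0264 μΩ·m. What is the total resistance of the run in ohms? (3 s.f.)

0.313 Ω

ρ = 0.0264 μΩ·m = 2.64×10^-8 Ω·m
Section 1: A_strand = π(1.4950e-03)² = 7.022e-06 m²; R₁ = ρL/(N·A_s) = (2.64×10^-8)(1330)/(37×7.022e-06) = 0.1352 Ω
Section 2: A = 116 mm² = 1.160e-04 m²
R₂ = (2.64×10^-8)(780)/(1.160e-04) = 0.1775 Ω
R = R₁ + R₂ = 0.313 Ω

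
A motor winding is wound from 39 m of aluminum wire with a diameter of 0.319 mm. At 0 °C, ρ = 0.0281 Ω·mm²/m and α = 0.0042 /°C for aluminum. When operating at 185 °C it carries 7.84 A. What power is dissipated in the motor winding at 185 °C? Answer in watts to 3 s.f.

ρ = 0.0281 Ω·mm²/m = 2.81×10^-8 Ω·m
A = π(d/2)² = π(1.5950e-04 m)² = 7.992e-08 m²
R₍0₎ = ρL/A = (2.81×10^-8)(39)/(7.992e-08) = 13.71 Ω
R₍185₎ = R₍0₎(1 + αΔT) = 13.71 × (1 + 0.0042×185) = 24.37 Ω
P = I²R = (7.84)² × 24.37 = 1500 W

1500 W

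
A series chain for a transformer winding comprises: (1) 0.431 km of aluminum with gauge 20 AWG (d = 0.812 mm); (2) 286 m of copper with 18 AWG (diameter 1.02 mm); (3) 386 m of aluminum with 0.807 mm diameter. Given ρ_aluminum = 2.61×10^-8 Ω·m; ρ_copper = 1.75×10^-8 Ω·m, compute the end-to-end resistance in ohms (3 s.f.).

47.5 Ω

Seg 1: A = π(0.812/2 mm)² = π(4.0600e-04 m)² = 5.178e-07 m²
R_1 = (2.61×10^-8)(431)/(5.178e-07) = 21.72 Ω
Seg 2: A = π(1.02/2 mm)² = π(5.1000e-04 m)² = 8.171e-07 m²
R_2 = (1.75×10^-8)(286)/(8.171e-07) = 6.125 Ω
Seg 3: A = π(d/2)² = π(4.0350e-04 m)² = 5.115e-07 m²
R_3 = (2.61×10^-8)(386)/(5.115e-07) = 19.7 Ω
R_total = R_1 + R_2 + R_3 = 47.5 Ω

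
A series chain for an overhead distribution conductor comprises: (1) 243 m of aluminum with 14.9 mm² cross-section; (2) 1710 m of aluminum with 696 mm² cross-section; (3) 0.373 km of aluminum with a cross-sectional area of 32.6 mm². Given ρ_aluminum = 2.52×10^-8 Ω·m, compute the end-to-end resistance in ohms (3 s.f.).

0.761 Ω

Seg 1: A = 14.9 mm² = 1.490e-05 m²
R_1 = (2.52×10^-8)(243)/(1.490e-05) = 0.411 Ω
Seg 2: A = 696 mm² = 6.960e-04 m²
R_2 = (2.52×10^-8)(1710)/(6.960e-04) = 0.06191 Ω
Seg 3: A = 32.6 mm² = 3.260e-05 m²
R_3 = (2.52×10^-8)(373)/(3.260e-05) = 0.2883 Ω
R_total = R_1 + R_2 + R_3 = 0.761 Ω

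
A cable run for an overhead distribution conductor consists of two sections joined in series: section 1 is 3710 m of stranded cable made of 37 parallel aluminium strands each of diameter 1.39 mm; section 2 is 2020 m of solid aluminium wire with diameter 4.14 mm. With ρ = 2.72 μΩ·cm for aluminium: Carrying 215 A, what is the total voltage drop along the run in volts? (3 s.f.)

ρ = 2.72 μΩ·cm = 2.72×10^-8 Ω·m
Section 1: A_strand = π(6.9500e-04)² = 1.517e-06 m²; R₁ = ρL/(N·A_s) = (2.72×10^-8)(3710)/(37×1.517e-06) = 1.797 Ω
Section 2: A = π(d/2)² = π(2.0700e-03 m)² = 1.346e-05 m²
R₂ = (2.72×10^-8)(2020)/(1.346e-05) = 4.082 Ω
R = R₁ + R₂ = 5.879 Ω
V = IR = 215 × 5.879 = 1260 V

1260 V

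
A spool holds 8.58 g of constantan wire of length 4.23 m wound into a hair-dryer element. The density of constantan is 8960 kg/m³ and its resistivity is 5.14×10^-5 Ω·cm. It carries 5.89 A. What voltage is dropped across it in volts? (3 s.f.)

ρ = 5.14×10^-5 Ω·cm = 5.14×10^-7 Ω·m
A = m/(density·L) = 0.00858/(8960×4.23) = 2.2638e-07 m²
R = ρL/A = (5.14×10^-7)(4.23)/(2.2638e-07) = 9.604 Ω
V = IR = 5.89 × 9.604 = 56.6 V

56.6 V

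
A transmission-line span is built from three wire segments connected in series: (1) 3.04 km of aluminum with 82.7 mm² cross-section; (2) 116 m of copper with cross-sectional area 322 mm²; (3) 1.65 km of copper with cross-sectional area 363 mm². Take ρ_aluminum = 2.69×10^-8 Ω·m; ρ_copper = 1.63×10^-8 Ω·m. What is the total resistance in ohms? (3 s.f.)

1.07 Ω

Seg 1: A = 82.7 mm² = 8.270e-05 m²
R_1 = (2.69×10^-8)(3040)/(8.270e-05) = 0.9888 Ω
Seg 2: A = 322 mm² = 3.220e-04 m²
R_2 = (1.63×10^-8)(116)/(3.220e-04) = 0.005872 Ω
Seg 3: A = 363 mm² = 3.630e-04 m²
R_3 = (1.63×10^-8)(1650)/(3.630e-04) = 0.07409 Ω
R_total = R_1 + R_2 + R_3 = 1.07 Ω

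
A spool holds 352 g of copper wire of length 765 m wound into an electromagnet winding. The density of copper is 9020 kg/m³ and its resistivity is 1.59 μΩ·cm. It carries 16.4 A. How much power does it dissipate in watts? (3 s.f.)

64100 W

ρ = 1.59 μΩ·cm = 1.59×10^-8 Ω·m
A = m/(density·L) = 0.352/(9020×765) = 5.1012e-08 m²
R = ρL/A = (1.59×10^-8)(765)/(5.1012e-08) = 238.4 Ω
P = I²R = (16.4)² × 238.4 = 64100 W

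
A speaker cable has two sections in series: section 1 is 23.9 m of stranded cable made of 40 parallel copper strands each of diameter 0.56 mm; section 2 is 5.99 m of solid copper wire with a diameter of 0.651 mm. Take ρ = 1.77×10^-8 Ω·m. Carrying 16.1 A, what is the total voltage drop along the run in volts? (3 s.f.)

Section 1: A_strand = π(2.8000e-04)² = 2.463e-07 m²; R₁ = ρL/(N·A_s) = (1.77×10^-8)(23.9)/(40×2.463e-07) = 0.04294 Ω
Section 2: A = π(d/2)² = π(3.2550e-04 m)² = 3.329e-07 m²
R₂ = (1.77×10^-8)(5.99)/(3.329e-07) = 0.3185 Ω
R = R₁ + R₂ = 0.3615 Ω
V = IR = 16.1 × 0.3615 = 5.82 V

5.82 V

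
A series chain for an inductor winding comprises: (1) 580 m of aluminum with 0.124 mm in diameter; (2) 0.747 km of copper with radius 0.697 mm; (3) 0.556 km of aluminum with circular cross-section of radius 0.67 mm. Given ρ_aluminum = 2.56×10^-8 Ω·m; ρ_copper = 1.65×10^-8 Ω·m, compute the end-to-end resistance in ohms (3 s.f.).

Seg 1: A = π(d/2)² = π(6.2000e-05 m)² = 1.208e-08 m²
R_1 = (2.56×10^-8)(580)/(1.208e-08) = 1230 Ω
Seg 2: A = πr² = π(6.9700e-04 m)² = 1.526e-06 m²
R_2 = (1.65×10^-8)(747)/(1.526e-06) = 8.076 Ω
Seg 3: A = πr² = π(6.7000e-04 m)² = 1.410e-06 m²
R_3 = (2.56×10^-8)(556)/(1.410e-06) = 10.09 Ω
R_total = R_1 + R_2 + R_3 = 1250 Ω

1250 Ω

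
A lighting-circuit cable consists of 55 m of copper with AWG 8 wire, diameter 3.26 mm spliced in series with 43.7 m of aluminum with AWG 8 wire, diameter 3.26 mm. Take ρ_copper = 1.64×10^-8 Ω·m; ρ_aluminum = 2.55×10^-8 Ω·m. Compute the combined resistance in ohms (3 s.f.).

0.242 Ω

Segment 1: A = π(3.26/2 mm)² = π(1.6300e-03 m)² = 8.347e-06 m²
R₁ = ρL/A = (1.64×10^-8)(55)/(8.347e-06) = 0.1081 Ω
R₂ = (2.55×10^-8)(43.7)/(8.347e-06) = 0.1335 Ω
R = R₁ + R₂ = 0.242 Ω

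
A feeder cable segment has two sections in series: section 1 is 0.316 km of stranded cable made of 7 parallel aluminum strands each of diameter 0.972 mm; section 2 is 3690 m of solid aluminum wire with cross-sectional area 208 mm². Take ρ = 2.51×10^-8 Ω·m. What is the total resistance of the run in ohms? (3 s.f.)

Section 1: A_strand = π(4.8600e-04)² = 7.420e-07 m²; R₁ = ρL/(N·A_s) = (2.51×10^-8)(316)/(7×7.420e-07) = 1.527 Ω
Section 2: A = 208 mm² = 2.080e-04 m²
R₂ = (2.51×10^-8)(3690)/(2.080e-04) = 0.4453 Ω
R = R₁ + R₂ = 1.97 Ω

1.97 Ω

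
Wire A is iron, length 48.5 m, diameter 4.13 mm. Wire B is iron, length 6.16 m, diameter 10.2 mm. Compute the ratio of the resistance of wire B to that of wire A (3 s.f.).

0.0208

R ∝ ρL/d², so R_B/R_A = (L_B/L_A) × (d_A/d_B)²
= (6.16/48.5) × (4.13/10.2)² = 0.0208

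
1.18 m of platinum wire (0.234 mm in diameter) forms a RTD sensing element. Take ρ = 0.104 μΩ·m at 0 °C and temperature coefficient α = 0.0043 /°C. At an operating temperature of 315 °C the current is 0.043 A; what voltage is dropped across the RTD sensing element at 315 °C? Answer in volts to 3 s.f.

0.289 V

ρ = 0.104 μΩ·m = 1.04×10^-7 Ω·m
A = π(d/2)² = π(1.1700e-04 m)² = 4.301e-08 m²
R₍0₎ = ρL/A = (1.04×10^-7)(1.18)/(4.301e-08) = 2.854 Ω
R₍315₎ = R₍0₎(1 + αΔT) = 2.854 × (1 + 0.0043×315) = 6.719 Ω
V = IR = 0.043 × 6.719 = 0.289 V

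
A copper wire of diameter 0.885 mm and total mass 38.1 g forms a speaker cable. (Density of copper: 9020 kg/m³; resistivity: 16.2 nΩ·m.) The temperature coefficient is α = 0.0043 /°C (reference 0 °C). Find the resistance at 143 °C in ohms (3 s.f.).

ρ = 16.2 nΩ·m = 1.62×10^-8 Ω·m
A = π(d/2)² = π(4.4250e-04 m)² = 6.1514e-07 m²
L = m/(density·A) = 0.0381/(9020×6.1514e-07) = 6.867 m
R = ρL/A = (1.62×10^-8)(6.867)/(6.1514e-07) = 0.1808 Ω
R(143 °C) = 0.1808 × (1 + 0.0043×143) = 0.292 Ω

0.292 Ω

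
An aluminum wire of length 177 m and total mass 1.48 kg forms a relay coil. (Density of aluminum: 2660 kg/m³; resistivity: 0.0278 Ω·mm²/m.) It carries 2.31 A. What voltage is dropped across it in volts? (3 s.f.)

3.62 V

ρ = 0.0278 Ω·mm²/m = 2.78×10^-8 Ω·m
A = m/(density·L) = 1.48/(2660×177) = 3.1435e-06 m²
R = ρL/A = (2.78×10^-8)(177)/(3.1435e-06) = 1.565 Ω
V = IR = 2.31 × 1.565 = 3.62 V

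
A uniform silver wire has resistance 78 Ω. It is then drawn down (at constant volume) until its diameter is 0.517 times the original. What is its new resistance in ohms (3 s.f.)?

Volume constant ⇒ L' = L/r² with r = 0.517. R' = ρL'/A' = ρ(L/r²)/(πr²d₀²/4) = R/r⁴.
R' = 14 × 78 = 1090 Ω

1090 Ω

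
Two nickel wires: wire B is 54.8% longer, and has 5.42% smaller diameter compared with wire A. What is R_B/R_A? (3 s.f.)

R ∝ L/d², so R_B/R_A = (1 + 54.8/100) × (1 − 5.42/100)⁻²
= 1.548 × 1.118 = 1.73

1.73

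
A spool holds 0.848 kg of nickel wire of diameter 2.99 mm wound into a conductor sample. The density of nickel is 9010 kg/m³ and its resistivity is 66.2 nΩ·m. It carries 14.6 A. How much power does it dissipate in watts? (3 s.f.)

26.9 W

ρ = 66.2 nΩ·m = 6.62×10^-8 Ω·m
A = π(d/2)² = π(1.4950e-03 m)² = 7.0215e-06 m²
L = m/(density·A) = 0.848/(9010×7.0215e-06) = 13.4 m
R = ρL/A = (6.62×10^-8)(13.4)/(7.0215e-06) = 0.1264 Ω
P = I²R = (14.6)² × 0.1264 = 26.9 W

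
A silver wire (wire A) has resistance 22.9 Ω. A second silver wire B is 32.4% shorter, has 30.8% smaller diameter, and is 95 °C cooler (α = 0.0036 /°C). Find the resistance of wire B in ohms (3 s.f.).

R ∝ ρL/d² with ρ ∝ (1+αΔT), so R_B/R_A = (1 − 32.4/100) × (1 − 30.8/100)⁻² × (1 − 0.0036×95)
= 0.676 × 2.088 × 0.658 = 0.9289
R_B = 0.9289 × 22.9 = 21.3 Ω

21.3 Ω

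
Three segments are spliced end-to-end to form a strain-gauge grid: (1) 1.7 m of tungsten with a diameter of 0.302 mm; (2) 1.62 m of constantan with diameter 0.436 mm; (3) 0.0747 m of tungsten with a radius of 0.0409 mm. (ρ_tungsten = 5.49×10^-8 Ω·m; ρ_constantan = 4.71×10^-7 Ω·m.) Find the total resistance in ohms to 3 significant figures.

7.19 Ω

Seg 1: A = π(d/2)² = π(1.5100e-04 m)² = 7.163e-08 m²
R_1 = (5.49×10^-8)(1.7)/(7.163e-08) = 1.303 Ω
Seg 2: A = π(d/2)² = π(2.1800e-04 m)² = 1.493e-07 m²
R_2 = (4.71×10^-7)(1.62)/(1.493e-07) = 5.111 Ω
Seg 3: A = πr² = π(4.0900e-05 m)² = 5.255e-09 m²
R_3 = (5.49×10^-8)(0.0747)/(5.255e-09) = 0.7804 Ω
R_total = R_1 + R_2 + R_3 = 7.19 Ω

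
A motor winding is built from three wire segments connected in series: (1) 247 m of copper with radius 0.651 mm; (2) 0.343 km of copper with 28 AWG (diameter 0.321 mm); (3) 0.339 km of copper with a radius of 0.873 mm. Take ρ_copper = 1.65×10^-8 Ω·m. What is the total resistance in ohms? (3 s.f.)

75.3 Ω

Seg 1: A = πr² = π(6.5100e-04 m)² = 1.331e-06 m²
R_1 = (1.65×10^-8)(247)/(1.331e-06) = 3.061 Ω
Seg 2: A = π(0.321/2 mm)² = π(1.6050e-04 m)² = 8.093e-08 m²
R_2 = (1.65×10^-8)(343)/(8.093e-08) = 69.93 Ω
Seg 3: A = πr² = π(8.7300e-04 m)² = 2.394e-06 m²
R_3 = (1.65×10^-8)(339)/(2.394e-06) = 2.336 Ω
R_total = R_1 + R_2 + R_3 = 75.3 Ω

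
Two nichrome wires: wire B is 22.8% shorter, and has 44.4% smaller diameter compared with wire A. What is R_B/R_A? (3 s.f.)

2.50

R ∝ L/d², so R_B/R_A = (1 − 22.8/100) × (1 − 44.4/100)⁻²
= 0.772 × 3.235 = 2.50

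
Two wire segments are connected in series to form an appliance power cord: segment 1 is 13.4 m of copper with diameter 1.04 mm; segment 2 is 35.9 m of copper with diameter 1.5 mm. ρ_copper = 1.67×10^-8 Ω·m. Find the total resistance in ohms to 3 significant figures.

Segment 1: A = π(d/2)² = π(5.2000e-04 m)² = 8.495e-07 m²
R₁ = ρL/A = (1.67×10^-8)(13.4)/(8.495e-07) = 0.2634 Ω
Segment 2: A = π(d/2)² = π(7.5000e-04 m)² = 1.767e-06 m²
R₂ = (1.67×10^-8)(35.9)/(1.767e-06) = 0.3393 Ω
R = R₁ + R₂ = 0.603 Ω

0.603 Ω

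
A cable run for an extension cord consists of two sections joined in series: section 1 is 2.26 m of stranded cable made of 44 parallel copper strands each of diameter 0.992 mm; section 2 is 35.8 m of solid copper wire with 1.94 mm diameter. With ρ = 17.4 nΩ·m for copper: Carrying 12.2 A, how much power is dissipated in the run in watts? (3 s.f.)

31.5 W

ρ = 17.4 nΩ·m = 1.74×10^-8 Ω·m
Section 1: A_strand = π(4.9600e-04)² = 7.729e-07 m²; R₁ = ρL/(N·A_s) = (1.74×10^-8)(2.26)/(44×7.729e-07) = 0.001156 Ω
Section 2: A = π(d/2)² = π(9.7000e-04 m)² = 2.956e-06 m²
R₂ = (1.74×10^-8)(35.8)/(2.956e-06) = 0.2107 Ω
R = R₁ + R₂ = 0.2119 Ω
P = I²R = (12.2)² × 0.2119 = 31.5 W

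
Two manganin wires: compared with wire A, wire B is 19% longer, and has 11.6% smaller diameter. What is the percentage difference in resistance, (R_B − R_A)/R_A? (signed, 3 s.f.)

R ∝ L/d², so R_B/R_A = (1 + 19/100) × (1 − 11.6/100)⁻²
= 1.19 × 1.28 = 1.523
(R_B − R_A)/R_A = 1.523 − 1 = 52.3%

52.3%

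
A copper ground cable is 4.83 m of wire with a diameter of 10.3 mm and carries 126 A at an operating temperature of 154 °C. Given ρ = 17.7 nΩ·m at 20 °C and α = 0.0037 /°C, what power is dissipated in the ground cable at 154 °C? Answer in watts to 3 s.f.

24.4 W

ρ = 17.7 nΩ·m = 1.77×10^-8 Ω·m
A = π(d/2)² = π(5.1500e-03 m)² = 8.332e-05 m²
R₍20₎ = ρL/A = (1.77×10^-8)(4.83)/(8.332e-05) = 0.001026 Ω
R₍154₎ = R₍20₎(1 + αΔT) = 0.001026 × (1 + 0.0037×134) = 0.001535 Ω
P = I²R = (126)² × 0.001535 = 24.4 W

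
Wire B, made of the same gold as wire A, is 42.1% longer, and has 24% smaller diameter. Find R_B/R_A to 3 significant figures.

2.46

R ∝ L/d², so R_B/R_A = (1 + 42.1/100) × (1 − 24/100)⁻²
= 1.421 × 1.731 = 2.46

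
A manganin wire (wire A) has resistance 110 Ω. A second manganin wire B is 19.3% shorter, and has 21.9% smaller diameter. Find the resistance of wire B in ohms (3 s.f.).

R ∝ L/d², so R_B/R_A = (1 − 19.3/100) × (1 − 21.9/100)⁻²
= 0.807 × 1.639 = 1.323
R_B = 1.323 × 110 = 146 Ω

146 Ω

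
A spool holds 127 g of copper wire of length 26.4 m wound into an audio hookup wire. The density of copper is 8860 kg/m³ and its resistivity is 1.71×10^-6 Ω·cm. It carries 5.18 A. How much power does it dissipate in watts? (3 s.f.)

22.3 W

ρ = 1.71×10^-6 Ω·cm = 1.71×10^-8 Ω·m
A = m/(density·L) = 0.127/(8860×26.4) = 5.4296e-07 m²
R = ρL/A = (1.71×10^-8)(26.4)/(5.4296e-07) = 0.8314 Ω
P = I²R = (5.18)² × 0.8314 = 22.3 W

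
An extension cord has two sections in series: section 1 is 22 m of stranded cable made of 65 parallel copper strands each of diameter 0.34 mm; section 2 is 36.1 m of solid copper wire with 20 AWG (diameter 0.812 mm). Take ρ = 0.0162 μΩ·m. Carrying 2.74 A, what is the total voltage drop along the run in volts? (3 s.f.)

3.26 V

ρ = 0.0162 μΩ·m = 1.62×10^-8 Ω·m
Section 1: A_strand = π(1.7000e-04)² = 9.079e-08 m²; R₁ = ρL/(N·A_s) = (1.62×10^-8)(22)/(65×9.079e-08) = 0.06039 Ω
Section 2: A = π(0.812/2 mm)² = π(4.0600e-04 m)² = 5.178e-07 m²
R₂ = (1.62×10^-8)(36.1)/(5.178e-07) = 1.129 Ω
R = R₁ + R₂ = 1.19 Ω
V = IR = 2.74 × 1.19 = 3.26 V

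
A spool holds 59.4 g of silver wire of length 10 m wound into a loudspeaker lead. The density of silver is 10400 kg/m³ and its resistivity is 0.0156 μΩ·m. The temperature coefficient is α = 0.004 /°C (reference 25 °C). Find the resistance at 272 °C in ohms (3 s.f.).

0.543 Ω

ρ = 0.0156 μΩ·m = 1.56×10^-8 Ω·m
A = m/(density·L) = 0.0594/(10400×10) = 5.7115e-07 m²
R = ρL/A = (1.56×10^-8)(10)/(5.7115e-07) = 0.2731 Ω
R(272 °C) = 0.2731 × (1 + 0.004×247) = 0.543 Ω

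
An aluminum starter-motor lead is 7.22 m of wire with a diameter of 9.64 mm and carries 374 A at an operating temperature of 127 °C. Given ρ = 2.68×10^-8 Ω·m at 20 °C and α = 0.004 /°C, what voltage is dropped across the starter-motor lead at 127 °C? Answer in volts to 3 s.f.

1.42 V

A = π(d/2)² = π(4.8200e-03 m)² = 7.299e-05 m²
R₍20₎ = ρL/A = (2.68×10^-8)(7.22)/(7.299e-05) = 0.002651 Ω
R₍127₎ = R₍20₎(1 + αΔT) = 0.002651 × (1 + 0.004×107) = 0.003786 Ω
V = IR = 374 × 0.003786 = 1.42 V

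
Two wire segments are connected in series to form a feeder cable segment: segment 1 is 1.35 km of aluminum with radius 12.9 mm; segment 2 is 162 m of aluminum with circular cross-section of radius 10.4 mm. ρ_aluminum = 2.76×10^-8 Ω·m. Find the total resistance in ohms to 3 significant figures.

Segment 1: A = πr² = π(1.2900e-02 m)² = 5.228e-04 m²
R₁ = ρL/A = (2.76×10^-8)(1350)/(5.228e-04) = 0.07127 Ω
Segment 2: A = πr² = π(1.0400e-02 m)² = 3.398e-04 m²
R₂ = (2.76×10^-8)(162)/(3.398e-04) = 0.01316 Ω
R = R₁ + R₂ = 0.0844 Ω

0.0844 Ω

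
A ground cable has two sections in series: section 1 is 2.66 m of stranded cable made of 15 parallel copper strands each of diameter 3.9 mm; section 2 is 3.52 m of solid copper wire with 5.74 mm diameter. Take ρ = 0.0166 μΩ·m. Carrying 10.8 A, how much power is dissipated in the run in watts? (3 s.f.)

ρ = 0.0166 μΩ·m = 1.66×10^-8 Ω·m
Section 1: A_strand = π(1.9500e-03)² = 1.195e-05 m²; R₁ = ρL/(N·A_s) = (1.66×10^-8)(2.66)/(15×1.195e-05) = 2.464×10^-4 Ω
Section 2: A = π(d/2)² = π(2.8700e-03 m)² = 2.588e-05 m²
R₂ = (1.66×10^-8)(3.52)/(2.588e-05) = 0.002258 Ω
R = R₁ + R₂ = 0.002504 Ω
P = I²R = (10.8)² × 0.002504 = 0.292 W

0.292 W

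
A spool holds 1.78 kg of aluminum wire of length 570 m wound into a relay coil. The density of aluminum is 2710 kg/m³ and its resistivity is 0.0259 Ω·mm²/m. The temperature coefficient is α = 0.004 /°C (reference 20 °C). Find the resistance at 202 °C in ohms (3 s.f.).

ρ = 0.0259 Ω·mm²/m = 2.59×10^-8 Ω·m
A = m/(density·L) = 1.78/(2710×570) = 1.1523e-06 m²
R = ρL/A = (2.59×10^-8)(570)/(1.1523e-06) = 12.81 Ω
R(202 °C) = 12.81 × (1 + 0.004×182) = 22.1 Ω

22.1 Ω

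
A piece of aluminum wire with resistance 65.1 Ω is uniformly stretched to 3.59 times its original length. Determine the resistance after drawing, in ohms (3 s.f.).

Volume constant ⇒ A' = A/k with k = 3.59. R' = ρ(kL)/(A/k) = k²R.
R' = 12.89 × 65.1 = 839 Ω

839 Ω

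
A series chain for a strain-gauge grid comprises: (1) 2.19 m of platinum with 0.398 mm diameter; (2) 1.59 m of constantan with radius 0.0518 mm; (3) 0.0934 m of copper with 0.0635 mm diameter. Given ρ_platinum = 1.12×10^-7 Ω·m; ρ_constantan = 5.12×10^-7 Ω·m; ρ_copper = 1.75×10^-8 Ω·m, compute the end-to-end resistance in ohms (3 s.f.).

99.1 Ω

Seg 1: A = π(d/2)² = π(1.9900e-04 m)² = 1.244e-07 m²
R_1 = (1.12×10^-7)(2.19)/(1.244e-07) = 1.972 Ω
Seg 2: A = πr² = π(5.1800e-05 m)² = 8.430e-09 m²
R_2 = (5.12×10^-7)(1.59)/(8.430e-09) = 96.57 Ω
Seg 3: A = π(d/2)² = π(3.1750e-05 m)² = 3.167e-09 m²
R_3 = (1.75×10^-8)(0.0934)/(3.167e-09) = 0.5161 Ω
R_total = R_1 + R_2 + R_3 = 99.1 Ω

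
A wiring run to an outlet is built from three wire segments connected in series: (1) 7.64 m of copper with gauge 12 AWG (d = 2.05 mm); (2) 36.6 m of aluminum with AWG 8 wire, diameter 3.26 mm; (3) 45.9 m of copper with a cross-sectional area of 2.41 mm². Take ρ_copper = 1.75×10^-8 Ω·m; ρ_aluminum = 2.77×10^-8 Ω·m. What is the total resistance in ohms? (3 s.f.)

Seg 1: A = π(2.05/2 mm)² = π(1.0250e-03 m)² = 3.301e-06 m²
R_1 = (1.75×10^-8)(7.64)/(3.301e-06) = 0.04051 Ω
Seg 2: A = π(3.26/2 mm)² = π(1.6300e-03 m)² = 8.347e-06 m²
R_2 = (2.77×10^-8)(36.6)/(8.347e-06) = 0.1215 Ω
Seg 3: A = 2.41 mm² = 2.410e-06 m²
R_3 = (1.75×10^-8)(45.9)/(2.410e-06) = 0.3333 Ω
R_total = R_1 + R_2 + R_3 = 0.495 Ω

0.495 Ω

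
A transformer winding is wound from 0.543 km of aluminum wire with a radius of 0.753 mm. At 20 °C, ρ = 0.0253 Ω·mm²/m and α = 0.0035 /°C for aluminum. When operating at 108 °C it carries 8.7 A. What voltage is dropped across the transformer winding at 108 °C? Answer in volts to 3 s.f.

ρ = 0.0253 Ω·mm²/m = 2.53×10^-8 Ω·m
A = πr² = π(7.5300e-04 m)² = 1.781e-06 m²
R₍20₎ = ρL/A = (2.53×10^-8)(543)/(1.781e-06) = 7.712 Ω
R₍108₎ = R₍20₎(1 + αΔT) = 7.712 × (1 + 0.0035×88) = 10.09 Ω
V = IR = 8.7 × 10.09 = 87.8 V

87.8 V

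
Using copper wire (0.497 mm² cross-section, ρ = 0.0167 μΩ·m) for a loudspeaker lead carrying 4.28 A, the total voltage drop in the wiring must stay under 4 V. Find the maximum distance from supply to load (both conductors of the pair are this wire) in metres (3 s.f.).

13.9 m

ρ = 0.0167 μΩ·m = 1.67×10^-8 Ω·m
A = 0.497 mm² = 4.970e-07 m²
L_max = V_max·A/(2·ρI) = (4)(4.970e-07)/(2×1.67×10^-8×4.28) = 13.9 m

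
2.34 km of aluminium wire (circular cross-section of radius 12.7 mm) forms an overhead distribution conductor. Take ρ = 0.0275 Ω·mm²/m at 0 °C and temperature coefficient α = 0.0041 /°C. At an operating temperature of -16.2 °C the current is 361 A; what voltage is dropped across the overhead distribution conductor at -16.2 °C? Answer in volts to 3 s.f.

42.8 V

ρ = 0.0275 Ω·mm²/m = 2.75×10^-8 Ω·m
A = πr² = π(1.2700e-02 m)² = 5.067e-04 m²
R₍0₎ = ρL/A = (2.75×10^-8)(2340)/(5.067e-04) = 0.127 Ω
R₍-16.2₎ = R₍0₎(1 + αΔT) = 0.127 × (1 + 0.0041×-16.2) = 0.1186 Ω
V = IR = 361 × 0.1186 = 42.8 V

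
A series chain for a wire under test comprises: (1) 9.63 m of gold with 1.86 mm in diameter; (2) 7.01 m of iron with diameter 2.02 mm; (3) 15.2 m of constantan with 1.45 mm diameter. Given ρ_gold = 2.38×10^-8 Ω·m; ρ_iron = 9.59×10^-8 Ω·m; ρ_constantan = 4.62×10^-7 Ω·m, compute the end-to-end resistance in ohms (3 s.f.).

Seg 1: A = π(d/2)² = π(9.3000e-04 m)² = 2.717e-06 m²
R_1 = (2.38×10^-8)(9.63)/(2.717e-06) = 0.08435 Ω
Seg 2: A = π(d/2)² = π(1.0100e-03 m)² = 3.205e-06 m²
R_2 = (9.59×10^-8)(7.01)/(3.205e-06) = 0.2098 Ω
Seg 3: A = π(d/2)² = π(7.2500e-04 m)² = 1.651e-06 m²
R_3 = (4.62×10^-7)(15.2)/(1.651e-06) = 4.253 Ω
R_total = R_1 + R_2 + R_3 = 4.55 Ω

4.55 Ω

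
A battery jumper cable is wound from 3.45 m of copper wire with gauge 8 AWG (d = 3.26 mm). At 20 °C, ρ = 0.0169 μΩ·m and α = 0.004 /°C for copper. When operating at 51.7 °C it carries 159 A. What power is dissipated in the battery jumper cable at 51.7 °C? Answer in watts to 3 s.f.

ρ = 0.0169 μΩ·m = 1.69×10^-8 Ω·m
A = π(3.26/2 mm)² = π(1.6300e-03 m)² = 8.347e-06 m²
R₍20₎ = ρL/A = (1.69×10^-8)(3.45)/(8.347e-06) = 0.006985 Ω
R₍51.7₎ = R₍20₎(1 + αΔT) = 0.006985 × (1 + 0.004×31.7) = 0.007871 Ω
P = I²R = (159)² × 0.007871 = 199 W

199 W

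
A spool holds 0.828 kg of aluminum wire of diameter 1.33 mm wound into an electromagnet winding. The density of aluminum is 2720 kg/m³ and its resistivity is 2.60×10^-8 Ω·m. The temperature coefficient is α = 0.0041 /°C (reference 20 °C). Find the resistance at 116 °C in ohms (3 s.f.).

A = π(d/2)² = π(6.6500e-04 m)² = 1.3893e-06 m²
L = m/(density·A) = 0.828/(2720×1.3893e-06) = 219.1 m
R = ρL/A = (2.60×10^-8)(219.1)/(1.3893e-06) = 4.101 Ω
R(116 °C) = 4.101 × (1 + 0.0041×96) = 5.71 Ω

5.71 Ω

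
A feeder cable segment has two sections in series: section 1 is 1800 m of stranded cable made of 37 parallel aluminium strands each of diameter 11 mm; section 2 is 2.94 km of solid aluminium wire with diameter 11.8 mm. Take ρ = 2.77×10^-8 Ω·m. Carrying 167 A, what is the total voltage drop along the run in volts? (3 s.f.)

127 V

Section 1: A_strand = π(5.5000e-03)² = 9.503e-05 m²; R₁ = ρL/(N·A_s) = (2.77×10^-8)(1800)/(37×9.503e-05) = 0.01418 Ω
Section 2: A = π(d/2)² = π(5.9000e-03 m)² = 1.094e-04 m²
R₂ = (2.77×10^-8)(2940)/(1.094e-04) = 0.7447 Ω
R = R₁ + R₂ = 0.7589 Ω
V = IR = 167 × 0.7589 = 127 V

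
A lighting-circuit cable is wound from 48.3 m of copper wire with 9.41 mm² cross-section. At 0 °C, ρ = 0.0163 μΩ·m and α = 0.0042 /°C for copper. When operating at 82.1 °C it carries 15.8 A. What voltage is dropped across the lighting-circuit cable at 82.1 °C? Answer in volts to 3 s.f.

1.78 V

ρ = 0.0163 μΩ·m = 1.63×10^-8 Ω·m
A = 9.41 mm² = 9.410e-06 m²
R₍0₎ = ρL/A = (1.63×10^-8)(48.3)/(9.410e-06) = 0.08367 Ω
R₍82.1₎ = R₍0₎(1 + αΔT) = 0.08367 × (1 + 0.0042×82.1) = 0.1125 Ω
V = IR = 15.8 × 0.1125 = 1.78 V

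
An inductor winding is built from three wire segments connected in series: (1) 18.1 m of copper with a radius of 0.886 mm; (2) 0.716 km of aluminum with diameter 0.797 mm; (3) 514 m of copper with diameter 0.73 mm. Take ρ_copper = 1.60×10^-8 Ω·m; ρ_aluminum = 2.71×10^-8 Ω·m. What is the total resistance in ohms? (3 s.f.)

Seg 1: A = πr² = π(8.8600e-04 m)² = 2.466e-06 m²
R_1 = (1.60×10^-8)(18.1)/(2.466e-06) = 0.1174 Ω
Seg 2: A = π(d/2)² = π(3.9850e-04 m)² = 4.989e-07 m²
R_2 = (2.71×10^-8)(716)/(4.989e-07) = 38.89 Ω
Seg 3: A = π(d/2)² = π(3.6500e-04 m)² = 4.185e-07 m²
R_3 = (1.60×10^-8)(514)/(4.185e-07) = 19.65 Ω
R_total = R_1 + R_2 + R_3 = 58.7 Ω

58.7 Ω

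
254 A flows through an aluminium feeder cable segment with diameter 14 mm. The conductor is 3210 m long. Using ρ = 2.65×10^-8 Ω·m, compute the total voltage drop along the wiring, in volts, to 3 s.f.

A = π(d/2)² = π(7.0000e-03 m)² = 1.539e-04 m²
R = ρL/A = (2.65×10^-8)(3210)/(1.539e-04) = 0.5526 Ω
V = IR = 254 × 0.5526 = 140 V

140 V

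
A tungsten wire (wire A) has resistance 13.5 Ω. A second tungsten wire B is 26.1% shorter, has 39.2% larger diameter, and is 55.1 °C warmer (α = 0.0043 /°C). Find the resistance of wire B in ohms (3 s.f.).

R ∝ ρL/d² with ρ ∝ (1+αΔT), so R_B/R_A = (1 − 26.1/100) × (1 + 39.2/100)⁻² × (1 + 0.0043×55.1)
= 0.739 × 0.5161 × 1.237 = 0.4718
R_B = 0.4718 × 13.5 = 6.37 Ω

6.37 Ω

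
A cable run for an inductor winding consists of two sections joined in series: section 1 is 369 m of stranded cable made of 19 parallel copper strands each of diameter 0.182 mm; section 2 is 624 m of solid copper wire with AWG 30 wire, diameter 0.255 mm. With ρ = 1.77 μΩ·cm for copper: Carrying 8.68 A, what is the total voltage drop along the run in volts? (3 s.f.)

1990 V

ρ = 1.77 μΩ·cm = 1.77×10^-8 Ω·m
Section 1: A_strand = π(9.1000e-05)² = 2.602e-08 m²; R₁ = ρL/(N·A_s) = (1.77×10^-8)(369)/(19×2.602e-08) = 13.21 Ω
Section 2: A = π(0.255/2 mm)² = π(1.2750e-04 m)² = 5.107e-08 m²
R₂ = (1.77×10^-8)(624)/(5.107e-08) = 216.3 Ω
R = R₁ + R₂ = 229.5 Ω
V = IR = 8.68 × 229.5 = 1990 V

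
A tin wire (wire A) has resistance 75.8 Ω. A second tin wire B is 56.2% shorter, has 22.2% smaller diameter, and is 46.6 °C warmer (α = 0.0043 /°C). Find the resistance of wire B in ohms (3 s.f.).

R ∝ ρL/d² with ρ ∝ (1+αΔT), so R_B/R_A = (1 − 56.2/100) × (1 − 22.2/100)⁻² × (1 + 0.0043×46.6)
= 0.438 × 1.652 × 1.2 = 0.8686
R_B = 0.8686 × 75.8 = 65.8 Ω

65.8 Ω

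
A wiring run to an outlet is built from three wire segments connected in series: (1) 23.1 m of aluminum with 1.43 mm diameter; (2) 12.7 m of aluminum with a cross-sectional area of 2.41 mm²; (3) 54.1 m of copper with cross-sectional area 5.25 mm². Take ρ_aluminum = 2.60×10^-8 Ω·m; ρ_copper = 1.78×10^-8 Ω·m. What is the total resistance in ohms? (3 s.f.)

0.694 Ω

Seg 1: A = π(d/2)² = π(7.1500e-04 m)² = 1.606e-06 m²
R_1 = (2.60×10^-8)(23.1)/(1.606e-06) = 0.374 Ω
Seg 2: A = 2.41 mm² = 2.410e-06 m²
R_2 = (2.60×10^-8)(12.7)/(2.410e-06) = 0.137 Ω
Seg 3: A = 5.25 mm² = 5.250e-06 m²
R_3 = (1.78×10^-8)(54.1)/(5.250e-06) = 0.1834 Ω
R_total = R_1 + R_2 + R_3 = 0.694 Ω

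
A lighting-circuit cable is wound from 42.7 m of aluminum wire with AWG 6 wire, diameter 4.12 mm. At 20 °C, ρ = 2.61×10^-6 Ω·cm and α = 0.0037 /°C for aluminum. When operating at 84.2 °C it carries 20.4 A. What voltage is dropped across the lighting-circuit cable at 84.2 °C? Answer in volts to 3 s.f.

ρ = 2.61×10^-6 Ω·cm = 2.61×10^-8 Ω·m
A = π(4.12/2 mm)² = π(2.0600e-03 m)² = 1.333e-05 m²
R₍20₎ = ρL/A = (2.61×10^-8)(42.7)/(1.333e-05) = 0.0836 Ω
R₍84.2₎ = R₍20₎(1 + αΔT) = 0.0836 × (1 + 0.0037×64.2) = 0.1035 Ω
V = IR = 20.4 × 0.1035 = 2.11 V

2.11 V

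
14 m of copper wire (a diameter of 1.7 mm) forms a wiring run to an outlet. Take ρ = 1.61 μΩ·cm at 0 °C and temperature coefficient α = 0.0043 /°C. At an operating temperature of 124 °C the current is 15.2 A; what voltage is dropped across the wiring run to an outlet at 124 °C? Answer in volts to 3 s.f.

ρ = 1.61 μΩ·cm = 1.61×10^-8 Ω·m
A = π(d/2)² = π(8.5000e-04 m)² = 2.270e-06 m²
R₍0₎ = ρL/A = (1.61×10^-8)(14)/(2.270e-06) = 0.0993 Ω
R₍124₎ = R₍0₎(1 + αΔT) = 0.0993 × (1 + 0.0043×124) = 0.1523 Ω
V = IR = 15.2 × 0.1523 = 2.31 V

2.31 V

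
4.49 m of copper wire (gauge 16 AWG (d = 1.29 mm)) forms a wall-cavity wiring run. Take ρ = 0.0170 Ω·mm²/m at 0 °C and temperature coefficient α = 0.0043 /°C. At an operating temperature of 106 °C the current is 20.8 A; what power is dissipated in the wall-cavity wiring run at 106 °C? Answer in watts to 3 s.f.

36.8 W

ρ = 0.0170 Ω·mm²/m = 1.70×10^-8 Ω·m
A = π(1.29/2 mm)² = π(6.4500e-04 m)² = 1.307e-06 m²
R₍0₎ = ρL/A = (1.70×10^-8)(4.49)/(1.307e-06) = 0.0584 Ω
R₍106₎ = R₍0₎(1 + αΔT) = 0.0584 × (1 + 0.0043×106) = 0.08502 Ω
P = I²R = (20.8)² × 0.08502 = 36.8 W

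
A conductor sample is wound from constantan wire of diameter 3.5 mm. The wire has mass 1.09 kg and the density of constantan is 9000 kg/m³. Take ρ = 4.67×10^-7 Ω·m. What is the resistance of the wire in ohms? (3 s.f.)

A = π(d/2)² = π(1.7500e-03 m)² = 9.6211e-06 m²
L = m/(density·A) = 1.09/(9000×9.6211e-06) = 12.59 m
R = ρL/A = (4.67×10^-7)(12.59)/(9.6211e-06) = 0.611 Ω

0.611 Ω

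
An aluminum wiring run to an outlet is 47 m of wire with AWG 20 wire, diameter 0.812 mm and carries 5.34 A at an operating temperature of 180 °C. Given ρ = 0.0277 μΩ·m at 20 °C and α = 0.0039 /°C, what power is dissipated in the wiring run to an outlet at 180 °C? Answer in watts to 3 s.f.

ρ = 0.0277 μΩ·m = 2.77×10^-8 Ω·m
A = π(0.812/2 mm)² = π(4.0600e-04 m)² = 5.178e-07 m²
R₍20₎ = ρL/A = (2.77×10^-8)(47)/(5.178e-07) = 2.514 Ω
R₍180₎ = R₍20₎(1 + αΔT) = 2.514 × (1 + 0.0039×160) = 4.083 Ω
P = I²R = (5.34)² × 4.083 = 116 W

116 W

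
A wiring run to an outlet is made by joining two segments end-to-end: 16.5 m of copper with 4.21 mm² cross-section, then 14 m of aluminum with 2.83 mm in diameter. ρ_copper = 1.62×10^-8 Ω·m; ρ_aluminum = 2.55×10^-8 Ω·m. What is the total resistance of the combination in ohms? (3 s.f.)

0.120 Ω

Segment 1: A = 4.21 mm² = 4.210e-06 m²
R₁ = ρL/A = (1.62×10^-8)(16.5)/(4.210e-06) = 0.06349 Ω
Segment 2: A = π(d/2)² = π(1.4150e-03 m)² = 6.290e-06 m²
R₂ = (2.55×10^-8)(14)/(6.290e-06) = 0.05676 Ω
R = R₁ + R₂ = 0.120 Ω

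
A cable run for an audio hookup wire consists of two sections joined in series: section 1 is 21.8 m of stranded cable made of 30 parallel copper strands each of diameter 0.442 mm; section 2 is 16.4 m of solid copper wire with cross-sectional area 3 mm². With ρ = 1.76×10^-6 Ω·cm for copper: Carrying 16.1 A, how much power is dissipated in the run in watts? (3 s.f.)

46.5 W

ρ = 1.76×10^-6 Ω·cm = 1.76×10^-8 Ω·m
Section 1: A_strand = π(2.2100e-04)² = 1.534e-07 m²; R₁ = ρL/(N·A_s) = (1.76×10^-8)(21.8)/(30×1.534e-07) = 0.08335 Ω
Section 2: A = 3 mm² = 3.000e-06 m²
R₂ = (1.76×10^-8)(16.4)/(3.000e-06) = 0.09621 Ω
R = R₁ + R₂ = 0.1796 Ω
P = I²R = (16.1)² × 0.1796 = 46.5 W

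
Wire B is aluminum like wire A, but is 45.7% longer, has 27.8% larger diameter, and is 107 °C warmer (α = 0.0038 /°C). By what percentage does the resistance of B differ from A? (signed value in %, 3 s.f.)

25.5%

R ∝ ρL/d² with ρ ∝ (1+αΔT), so R_B/R_A = (1 + 45.7/100) × (1 + 27.8/100)⁻² × (1 + 0.0038×107)
= 1.457 × 0.6123 × 1.407 = 1.255
(R_B − R_A)/R_A = 1.255 − 1 = 25.5%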